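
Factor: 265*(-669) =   -  3^1*5^1*53^1 * 223^1 = - 177285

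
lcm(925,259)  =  6475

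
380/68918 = 190/34459=0.01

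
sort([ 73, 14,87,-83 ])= [ - 83, 14,73,87 ]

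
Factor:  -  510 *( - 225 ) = 114750 = 2^1*3^3*5^3*17^1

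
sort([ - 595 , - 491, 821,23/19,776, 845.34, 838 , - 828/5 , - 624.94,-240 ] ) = [-624.94 , -595,- 491 , - 240, - 828/5,23/19,  776,821,838, 845.34]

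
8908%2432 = 1612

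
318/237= 1 + 27/79 = 1.34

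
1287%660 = 627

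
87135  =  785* 111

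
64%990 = 64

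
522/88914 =3/511 = 0.01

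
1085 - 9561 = -8476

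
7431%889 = 319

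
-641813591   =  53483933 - 695297524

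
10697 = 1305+9392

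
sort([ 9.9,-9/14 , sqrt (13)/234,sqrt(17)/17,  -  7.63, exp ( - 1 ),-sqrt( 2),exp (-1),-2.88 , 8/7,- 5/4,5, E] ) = [ - 7.63, - 2.88, - sqrt(2), - 5/4, - 9/14,sqrt( 13)/234,sqrt(17 )/17, exp ( - 1),exp ( - 1 ), 8/7,E,5, 9.9] 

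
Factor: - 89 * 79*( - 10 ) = 2^1* 5^1*79^1 * 89^1 = 70310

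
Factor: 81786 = 2^1 *3^1  *43^1*317^1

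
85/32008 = 85/32008 = 0.00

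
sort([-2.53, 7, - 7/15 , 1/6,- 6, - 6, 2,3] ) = [ - 6, - 6, - 2.53, - 7/15,1/6,2  ,  3,7 ] 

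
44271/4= 11067 + 3/4  =  11067.75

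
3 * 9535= 28605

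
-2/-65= 2/65= 0.03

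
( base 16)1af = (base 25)h6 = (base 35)CB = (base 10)431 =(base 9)528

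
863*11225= 9687175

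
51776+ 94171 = 145947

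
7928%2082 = 1682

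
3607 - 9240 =-5633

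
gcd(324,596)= 4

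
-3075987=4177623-7253610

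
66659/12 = 66659/12  =  5554.92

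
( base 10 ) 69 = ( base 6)153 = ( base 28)2D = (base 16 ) 45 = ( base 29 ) 2B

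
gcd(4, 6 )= 2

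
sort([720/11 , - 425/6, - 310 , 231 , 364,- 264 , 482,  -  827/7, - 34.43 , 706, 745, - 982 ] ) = [ - 982, - 310,-264, - 827/7,-425/6,- 34.43,720/11,231, 364,482,706, 745 ]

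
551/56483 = 551/56483= 0.01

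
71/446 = 71/446 = 0.16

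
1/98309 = 1/98309 = 0.00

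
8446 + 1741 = 10187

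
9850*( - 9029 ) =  - 88935650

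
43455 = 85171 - 41716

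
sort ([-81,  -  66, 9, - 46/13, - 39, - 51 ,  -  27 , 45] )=[ - 81,-66,-51,-39,-27,-46/13 , 9,45 ]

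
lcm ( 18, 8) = 72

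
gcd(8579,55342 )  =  1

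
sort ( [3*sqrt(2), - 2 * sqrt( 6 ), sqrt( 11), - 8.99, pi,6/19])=[-8.99,-2*sqrt(6 ),6/19  ,  pi, sqrt( 11),3*sqrt( 2) ] 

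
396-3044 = -2648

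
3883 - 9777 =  - 5894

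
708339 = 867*817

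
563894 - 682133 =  - 118239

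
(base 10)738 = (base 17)297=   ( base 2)1011100010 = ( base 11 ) 611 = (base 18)250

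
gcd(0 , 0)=0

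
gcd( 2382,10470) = 6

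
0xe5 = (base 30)7J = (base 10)229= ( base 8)345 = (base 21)aj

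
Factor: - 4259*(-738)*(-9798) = -2^2*3^3*23^1*41^1*71^1 *4259^1=-30796505316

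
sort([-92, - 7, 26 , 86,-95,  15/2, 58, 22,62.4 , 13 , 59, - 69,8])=[ - 95, - 92,- 69,-7, 15/2,8, 13,22, 26 , 58, 59 , 62.4, 86 ] 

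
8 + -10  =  -2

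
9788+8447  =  18235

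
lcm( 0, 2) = 0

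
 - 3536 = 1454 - 4990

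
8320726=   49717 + 8271009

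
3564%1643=278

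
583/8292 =583/8292 = 0.07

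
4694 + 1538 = 6232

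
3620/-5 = -724/1 = -  724.00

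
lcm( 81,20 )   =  1620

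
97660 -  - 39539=137199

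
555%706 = 555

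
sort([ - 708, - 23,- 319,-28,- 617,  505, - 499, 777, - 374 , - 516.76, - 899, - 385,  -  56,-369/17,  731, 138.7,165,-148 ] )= [ - 899 ,-708, - 617,-516.76, - 499, - 385, - 374,  -  319,- 148,-56  , - 28,-23, - 369/17,138.7, 165,  505, 731, 777 ] 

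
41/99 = 41/99 = 0.41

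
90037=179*503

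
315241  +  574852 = 890093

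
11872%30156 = 11872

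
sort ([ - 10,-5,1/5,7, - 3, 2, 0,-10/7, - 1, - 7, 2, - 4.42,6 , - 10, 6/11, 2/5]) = [  -  10, - 10,  -  7, - 5,  -  4.42, - 3, - 10/7, - 1, 0, 1/5,2/5, 6/11 , 2, 2,6,7]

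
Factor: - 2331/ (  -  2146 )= 2^(-1)*3^2*7^1*29^( - 1 )=63/58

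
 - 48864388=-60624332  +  11759944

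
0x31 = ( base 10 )49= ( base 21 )27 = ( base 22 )25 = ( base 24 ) 21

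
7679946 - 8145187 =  - 465241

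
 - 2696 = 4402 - 7098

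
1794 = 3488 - 1694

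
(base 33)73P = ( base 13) 36AC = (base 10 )7747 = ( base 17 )19dc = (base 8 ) 17103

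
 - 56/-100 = 14/25 = 0.56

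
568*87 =49416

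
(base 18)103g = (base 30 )6gm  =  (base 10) 5902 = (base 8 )13416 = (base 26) 8j0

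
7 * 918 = 6426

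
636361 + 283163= 919524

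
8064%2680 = 24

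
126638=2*63319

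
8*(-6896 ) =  - 55168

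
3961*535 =2119135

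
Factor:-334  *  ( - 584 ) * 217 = 42327152= 2^4 * 7^1 *31^1*73^1 * 167^1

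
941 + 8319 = 9260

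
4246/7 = 606+ 4/7 = 606.57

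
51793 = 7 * 7399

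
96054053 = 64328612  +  31725441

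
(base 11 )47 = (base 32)1J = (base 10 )51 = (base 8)63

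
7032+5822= 12854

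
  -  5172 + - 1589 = -6761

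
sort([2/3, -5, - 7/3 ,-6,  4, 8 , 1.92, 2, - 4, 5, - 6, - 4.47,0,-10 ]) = [ - 10 , -6,-6,-5, - 4.47, - 4,-7/3,0,2/3,1.92,  2,  4, 5,8]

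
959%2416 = 959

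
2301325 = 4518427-2217102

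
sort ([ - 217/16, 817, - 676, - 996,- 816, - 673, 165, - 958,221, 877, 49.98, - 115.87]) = [ - 996 , - 958, - 816, - 676, - 673,  -  115.87, - 217/16, 49.98, 165, 221,817,877]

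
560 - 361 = 199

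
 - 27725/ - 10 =2772 + 1/2 = 2772.50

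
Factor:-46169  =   - 137^1 * 337^1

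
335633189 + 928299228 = 1263932417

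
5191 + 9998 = 15189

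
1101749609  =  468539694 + 633209915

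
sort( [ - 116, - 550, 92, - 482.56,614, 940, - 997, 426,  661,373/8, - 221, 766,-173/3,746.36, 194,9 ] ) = [ - 997, - 550, - 482.56,  -  221, - 116, - 173/3,  9, 373/8,92,194, 426,614, 661, 746.36, 766,940] 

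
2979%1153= 673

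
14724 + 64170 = 78894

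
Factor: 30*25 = 2^1*3^1*5^3 = 750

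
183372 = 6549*28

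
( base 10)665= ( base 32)KP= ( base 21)1ae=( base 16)299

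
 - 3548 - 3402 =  -6950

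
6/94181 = 6/94181 = 0.00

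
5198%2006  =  1186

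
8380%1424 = 1260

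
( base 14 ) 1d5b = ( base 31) 5IA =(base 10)5373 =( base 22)b25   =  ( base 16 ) 14fd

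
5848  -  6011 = -163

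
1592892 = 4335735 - 2742843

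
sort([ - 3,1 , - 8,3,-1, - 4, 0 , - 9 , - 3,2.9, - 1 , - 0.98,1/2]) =[ - 9, - 8,-4,  -  3, - 3,  -  1, - 1,  -  0.98,0,1/2,1,2.9,3]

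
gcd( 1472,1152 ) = 64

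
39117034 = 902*43367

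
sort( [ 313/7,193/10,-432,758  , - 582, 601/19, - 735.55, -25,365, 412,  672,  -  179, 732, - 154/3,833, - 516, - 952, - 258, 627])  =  [ - 952, -735.55, - 582, - 516,-432, - 258, - 179,  -  154/3,-25,  193/10,601/19, 313/7,  365,412 , 627, 672 , 732, 758,833]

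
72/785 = 72/785 = 0.09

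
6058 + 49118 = 55176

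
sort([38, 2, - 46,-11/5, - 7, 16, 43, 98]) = [ - 46,-7 , - 11/5  ,  2, 16 , 38, 43, 98]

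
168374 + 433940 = 602314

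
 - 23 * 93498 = -2150454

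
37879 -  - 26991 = 64870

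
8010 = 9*890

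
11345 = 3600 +7745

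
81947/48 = 81947/48 = 1707.23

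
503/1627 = 503/1627 = 0.31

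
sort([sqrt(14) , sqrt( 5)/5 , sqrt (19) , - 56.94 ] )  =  [ - 56.94,  sqrt(5)/5 , sqrt(14),  sqrt( 19)]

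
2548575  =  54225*47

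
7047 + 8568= 15615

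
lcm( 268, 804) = 804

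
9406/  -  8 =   -  1176+1/4 = - 1175.75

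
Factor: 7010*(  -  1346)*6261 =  - 59075415060=- 2^2*3^1 * 5^1 * 673^1*701^1 * 2087^1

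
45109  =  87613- 42504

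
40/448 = 5/56 = 0.09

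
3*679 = 2037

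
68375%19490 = 9905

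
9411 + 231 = 9642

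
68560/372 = 184 + 28/93 = 184.30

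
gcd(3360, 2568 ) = 24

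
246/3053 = 246/3053= 0.08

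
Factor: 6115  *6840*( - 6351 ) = -265640736600 = -  2^3*3^3*5^2*19^1* 29^1*73^1  *  1223^1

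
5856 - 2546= 3310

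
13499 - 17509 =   -  4010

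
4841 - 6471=-1630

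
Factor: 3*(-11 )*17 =  -  561 = - 3^1 *11^1*17^1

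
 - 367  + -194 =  - 561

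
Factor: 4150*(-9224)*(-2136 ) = 2^7*3^1*  5^2 * 83^1 * 89^1 * 1153^1=81765225600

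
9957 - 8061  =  1896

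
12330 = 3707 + 8623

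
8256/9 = 2752/3 = 917.33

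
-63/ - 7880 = 63/7880 = 0.01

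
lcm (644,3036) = 21252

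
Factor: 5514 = 2^1 * 3^1*919^1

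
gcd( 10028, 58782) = 2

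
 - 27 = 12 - 39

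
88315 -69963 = 18352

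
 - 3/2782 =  - 3/2782 = - 0.00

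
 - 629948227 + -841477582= - 1471425809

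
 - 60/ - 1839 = 20/613 = 0.03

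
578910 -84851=494059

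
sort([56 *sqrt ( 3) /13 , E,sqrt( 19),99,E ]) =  [E,E , sqrt (19 ) , 56*sqrt(3 )/13, 99]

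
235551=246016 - 10465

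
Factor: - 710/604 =-2^(  -  1)*5^1 * 71^1*151^( - 1 ) = - 355/302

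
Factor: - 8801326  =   - 2^1* 29^1  *43^1 * 3529^1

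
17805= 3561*5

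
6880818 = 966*7123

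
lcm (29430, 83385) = 500310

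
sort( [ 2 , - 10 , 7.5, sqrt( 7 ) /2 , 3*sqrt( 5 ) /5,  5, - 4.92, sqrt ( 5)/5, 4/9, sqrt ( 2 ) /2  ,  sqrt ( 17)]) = [ - 10,- 4.92, 4/9, sqrt(5) /5, sqrt(2 )/2,sqrt (7) /2 , 3 *sqrt(5 )/5 , 2,sqrt(17 ),5 , 7.5]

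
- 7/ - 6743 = 7/6743 = 0.00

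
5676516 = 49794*114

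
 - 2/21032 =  - 1/10516 = -0.00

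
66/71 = 66/71= 0.93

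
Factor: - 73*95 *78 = -2^1*3^1  *5^1 * 13^1 * 19^1 * 73^1 = -540930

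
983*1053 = 1035099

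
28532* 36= 1027152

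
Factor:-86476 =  - 2^2*13^1*1663^1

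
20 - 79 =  - 59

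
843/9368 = 843/9368 = 0.09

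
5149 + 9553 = 14702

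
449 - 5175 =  - 4726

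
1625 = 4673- 3048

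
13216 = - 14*( - 944 ) 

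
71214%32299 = 6616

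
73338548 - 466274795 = - 392936247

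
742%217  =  91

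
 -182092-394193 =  - 576285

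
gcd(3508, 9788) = 4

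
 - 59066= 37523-96589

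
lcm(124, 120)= 3720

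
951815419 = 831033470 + 120781949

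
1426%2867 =1426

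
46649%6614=351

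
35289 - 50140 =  - 14851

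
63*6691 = 421533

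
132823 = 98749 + 34074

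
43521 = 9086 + 34435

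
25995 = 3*8665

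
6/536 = 3/268 = 0.01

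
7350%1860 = 1770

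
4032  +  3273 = 7305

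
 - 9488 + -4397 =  - 13885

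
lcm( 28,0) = 0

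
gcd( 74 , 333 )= 37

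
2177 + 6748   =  8925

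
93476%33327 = 26822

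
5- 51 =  - 46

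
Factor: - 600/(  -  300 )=2^1 = 2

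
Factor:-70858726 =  - 2^1 * 199^1*178037^1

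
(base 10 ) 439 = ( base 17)18e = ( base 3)121021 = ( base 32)dn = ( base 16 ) 1b7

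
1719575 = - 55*( - 31265)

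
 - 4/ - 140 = 1/35 = 0.03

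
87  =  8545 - 8458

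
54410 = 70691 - 16281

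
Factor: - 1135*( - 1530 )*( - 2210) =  - 3837775500 = - 2^2*3^2 * 5^3*13^1*17^2 * 227^1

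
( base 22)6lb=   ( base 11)25A0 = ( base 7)12563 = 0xD31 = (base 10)3377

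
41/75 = 41/75  =  0.55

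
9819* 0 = 0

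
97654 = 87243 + 10411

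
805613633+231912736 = 1037526369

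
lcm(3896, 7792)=7792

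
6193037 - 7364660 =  - 1171623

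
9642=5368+4274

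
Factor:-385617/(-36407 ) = 519/49 = 3^1*7^( - 2) * 173^1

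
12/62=6/31 = 0.19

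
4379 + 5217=9596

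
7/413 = 1/59  =  0.02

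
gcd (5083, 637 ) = 13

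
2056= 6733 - 4677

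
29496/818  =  14748/409 = 36.06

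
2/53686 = 1/26843  =  0.00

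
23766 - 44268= - 20502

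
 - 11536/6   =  -5768/3 = -1922.67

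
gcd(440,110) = 110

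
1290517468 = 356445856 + 934071612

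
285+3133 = 3418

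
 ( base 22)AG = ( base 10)236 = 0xEC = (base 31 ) 7j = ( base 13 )152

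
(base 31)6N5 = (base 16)1954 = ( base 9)8804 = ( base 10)6484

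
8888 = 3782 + 5106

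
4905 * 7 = 34335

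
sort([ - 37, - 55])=[ - 55, - 37 ]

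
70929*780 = 55324620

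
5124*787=4032588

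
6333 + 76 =6409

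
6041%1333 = 709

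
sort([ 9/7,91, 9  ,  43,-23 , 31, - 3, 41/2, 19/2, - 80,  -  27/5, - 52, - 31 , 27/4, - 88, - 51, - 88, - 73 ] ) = [ - 88, - 88, - 80, -73, - 52, - 51 , - 31,-23,-27/5, - 3, 9/7, 27/4,9, 19/2, 41/2,31,43,91 ] 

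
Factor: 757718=2^1*13^1*151^1*193^1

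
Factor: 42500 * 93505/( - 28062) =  - 1986981250/14031 = - 2^1* 3^(-2)*5^5*17^1 *1559^( -1)*18701^1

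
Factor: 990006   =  2^1*3^1*165001^1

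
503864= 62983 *8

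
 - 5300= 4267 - 9567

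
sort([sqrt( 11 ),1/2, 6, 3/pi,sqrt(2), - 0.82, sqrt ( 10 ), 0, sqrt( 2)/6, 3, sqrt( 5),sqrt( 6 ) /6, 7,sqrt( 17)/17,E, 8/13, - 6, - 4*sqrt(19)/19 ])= [-6,-4*sqrt( 19)/19,  -  0.82, 0, sqrt( 2)/6,  sqrt(17)/17, sqrt( 6)/6, 1/2, 8/13,3/pi, sqrt( 2 ), sqrt (5 ), E, 3, sqrt(10 ),sqrt( 11),6,7 ]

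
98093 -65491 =32602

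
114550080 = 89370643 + 25179437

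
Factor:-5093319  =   - 3^1*7^1*11^1*17^1 *1297^1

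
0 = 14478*0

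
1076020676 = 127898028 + 948122648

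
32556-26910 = 5646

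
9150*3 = 27450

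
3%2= 1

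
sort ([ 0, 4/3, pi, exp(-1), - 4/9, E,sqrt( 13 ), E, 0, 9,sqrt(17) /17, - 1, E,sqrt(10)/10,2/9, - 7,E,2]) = [-7, - 1 , - 4/9,0,0, 2/9,  sqrt( 17 )/17, sqrt (10)/10,exp(  -  1), 4/3, 2, E,E, E,E,pi, sqrt (13), 9 ]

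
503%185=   133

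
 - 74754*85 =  - 6354090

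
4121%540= 341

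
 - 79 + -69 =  - 148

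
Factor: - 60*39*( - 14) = 2^3*3^2*5^1*7^1*13^1=32760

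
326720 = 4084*80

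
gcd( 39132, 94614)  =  6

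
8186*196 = 1604456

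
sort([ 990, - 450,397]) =[  -  450, 397,990]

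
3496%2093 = 1403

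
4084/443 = 4084/443 = 9.22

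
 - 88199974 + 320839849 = 232639875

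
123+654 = 777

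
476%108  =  44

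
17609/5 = 3521 + 4/5  =  3521.80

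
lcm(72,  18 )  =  72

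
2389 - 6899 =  - 4510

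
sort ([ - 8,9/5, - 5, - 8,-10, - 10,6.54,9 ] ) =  [-10, - 10 , - 8, - 8, - 5,9/5,6.54,9 ] 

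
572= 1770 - 1198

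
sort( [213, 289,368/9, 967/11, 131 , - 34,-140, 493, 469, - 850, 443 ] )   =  [  -  850, - 140,-34, 368/9, 967/11, 131,  213, 289, 443,  469,  493]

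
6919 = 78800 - 71881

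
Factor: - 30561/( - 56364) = 2^( - 2)*7^( - 1 )*11^( - 1)*167^1 = 167/308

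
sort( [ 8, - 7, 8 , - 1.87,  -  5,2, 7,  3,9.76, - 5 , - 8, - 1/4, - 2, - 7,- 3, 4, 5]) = [ - 8, - 7, - 7, - 5, - 5, - 3,-2 , - 1.87, - 1/4, 2, 3, 4,  5 , 7,8, 8, 9.76]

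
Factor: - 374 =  - 2^1*11^1*17^1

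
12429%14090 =12429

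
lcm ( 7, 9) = 63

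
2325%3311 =2325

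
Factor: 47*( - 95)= - 5^1*19^1*47^1 = - 4465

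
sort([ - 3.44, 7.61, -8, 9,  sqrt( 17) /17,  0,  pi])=[-8, - 3.44,  0,sqrt(17)/17,  pi, 7.61, 9 ]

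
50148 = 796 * 63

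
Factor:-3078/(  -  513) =2^1* 3^1= 6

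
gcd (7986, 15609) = 363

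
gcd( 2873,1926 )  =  1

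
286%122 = 42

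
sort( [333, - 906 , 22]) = [- 906,22,333] 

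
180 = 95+85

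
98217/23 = 4270 + 7/23 = 4270.30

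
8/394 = 4/197  =  0.02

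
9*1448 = 13032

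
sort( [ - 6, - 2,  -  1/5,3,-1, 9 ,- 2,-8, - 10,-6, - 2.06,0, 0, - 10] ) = [ - 10, - 10,-8, - 6, - 6, - 2.06,- 2, - 2, - 1, - 1/5, 0,0, 3, 9] 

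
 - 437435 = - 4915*89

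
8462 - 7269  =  1193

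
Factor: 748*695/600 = 25993/30 = 2^( - 1 )*3^( - 1)*5^( - 1)*11^1*17^1*139^1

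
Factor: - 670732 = - 2^2*167683^1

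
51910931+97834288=149745219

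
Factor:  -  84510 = - 2^1 * 3^3*5^1 * 313^1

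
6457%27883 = 6457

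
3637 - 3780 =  - 143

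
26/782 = 13/391 = 0.03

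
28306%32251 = 28306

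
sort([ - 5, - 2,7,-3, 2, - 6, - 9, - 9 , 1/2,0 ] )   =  [-9, - 9, - 6, - 5, - 3, - 2, 0 , 1/2,  2,7]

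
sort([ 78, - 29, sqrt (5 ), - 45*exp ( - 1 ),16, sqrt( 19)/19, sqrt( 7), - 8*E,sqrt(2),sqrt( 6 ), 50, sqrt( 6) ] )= [ - 29, - 8*E, - 45*exp ( - 1 ), sqrt(19 )/19, sqrt (2), sqrt( 5 ), sqrt( 6), sqrt( 6), sqrt(7),  16, 50,78 ] 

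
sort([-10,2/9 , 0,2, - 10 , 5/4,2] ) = [  -  10, -10, 0,2/9, 5/4,  2, 2]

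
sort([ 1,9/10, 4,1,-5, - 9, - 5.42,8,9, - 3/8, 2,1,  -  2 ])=[ - 9, - 5.42, - 5 , - 2, - 3/8,9/10,1,1,1, 2,4,8 , 9 ]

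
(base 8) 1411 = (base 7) 2160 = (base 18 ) 273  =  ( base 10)777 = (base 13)47A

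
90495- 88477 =2018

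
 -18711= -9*2079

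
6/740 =3/370 = 0.01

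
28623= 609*47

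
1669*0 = 0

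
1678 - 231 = 1447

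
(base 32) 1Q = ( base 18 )34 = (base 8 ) 72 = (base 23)2C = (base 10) 58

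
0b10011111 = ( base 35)4J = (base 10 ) 159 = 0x9F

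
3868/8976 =967/2244 = 0.43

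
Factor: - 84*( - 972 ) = 81648 = 2^4*3^6 * 7^1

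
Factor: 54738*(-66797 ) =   -  2^1*3^2*3041^1 * 66797^1 = -3656334186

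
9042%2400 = 1842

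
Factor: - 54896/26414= - 2^3 * 73^1*281^( - 1) =- 584/281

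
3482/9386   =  1741/4693 = 0.37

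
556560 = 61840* 9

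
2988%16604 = 2988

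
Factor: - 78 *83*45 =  - 291330=- 2^1*3^3*5^1*13^1*83^1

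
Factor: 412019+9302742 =9714761=7^1*1387823^1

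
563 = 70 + 493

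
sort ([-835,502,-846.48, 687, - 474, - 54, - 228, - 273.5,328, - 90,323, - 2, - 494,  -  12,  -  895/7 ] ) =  [ - 846.48, - 835, - 494, - 474, - 273.5, - 228, - 895/7, - 90, - 54, - 12, - 2, 323,328, 502,687]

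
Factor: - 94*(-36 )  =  3384 = 2^3*3^2*47^1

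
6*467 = 2802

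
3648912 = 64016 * 57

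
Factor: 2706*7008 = 18963648  =  2^6* 3^2 * 11^1*  41^1*73^1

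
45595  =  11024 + 34571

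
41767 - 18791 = 22976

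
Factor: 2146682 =2^1 * 23^2*2029^1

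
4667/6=777 + 5/6= 777.83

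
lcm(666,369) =27306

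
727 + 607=1334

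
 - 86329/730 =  - 119+541/730 = - 118.26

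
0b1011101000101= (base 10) 5957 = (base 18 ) 106H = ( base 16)1745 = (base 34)557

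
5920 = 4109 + 1811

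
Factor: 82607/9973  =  7^1*9973^ ( - 1)*11801^1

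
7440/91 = 81 + 69/91 = 81.76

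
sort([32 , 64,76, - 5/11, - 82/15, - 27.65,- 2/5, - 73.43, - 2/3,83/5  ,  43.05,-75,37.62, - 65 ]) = [ - 75,-73.43, - 65,  -  27.65, - 82/15 ,-2/3,  -  5/11, - 2/5, 83/5,32, 37.62,43.05,64, 76 ]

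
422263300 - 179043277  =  243220023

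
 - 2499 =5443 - 7942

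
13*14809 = 192517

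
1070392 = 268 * 3994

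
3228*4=12912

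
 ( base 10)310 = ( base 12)21a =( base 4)10312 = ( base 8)466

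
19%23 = 19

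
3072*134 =411648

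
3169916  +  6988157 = 10158073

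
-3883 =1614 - 5497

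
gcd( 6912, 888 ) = 24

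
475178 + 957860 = 1433038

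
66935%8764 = 5587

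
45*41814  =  1881630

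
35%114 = 35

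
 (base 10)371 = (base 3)111202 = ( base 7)1040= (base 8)563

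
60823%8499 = 1330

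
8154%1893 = 582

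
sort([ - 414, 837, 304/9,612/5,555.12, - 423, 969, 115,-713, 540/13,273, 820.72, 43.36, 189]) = [ - 713, - 423, - 414,304/9 , 540/13,43.36, 115,612/5, 189, 273,555.12, 820.72,837, 969 ]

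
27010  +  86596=113606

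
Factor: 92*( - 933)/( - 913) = 2^2 *3^1*11^(  -  1)*23^1*83^( - 1)*311^1 = 85836/913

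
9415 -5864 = 3551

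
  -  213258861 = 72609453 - 285868314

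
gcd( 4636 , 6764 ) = 76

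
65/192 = 65/192 = 0.34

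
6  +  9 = 15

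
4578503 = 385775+4192728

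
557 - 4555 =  - 3998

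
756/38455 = 756/38455 = 0.02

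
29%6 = 5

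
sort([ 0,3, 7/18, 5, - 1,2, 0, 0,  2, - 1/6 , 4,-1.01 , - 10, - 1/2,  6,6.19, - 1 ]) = [ - 10, - 1.01, - 1,-1, - 1/2, - 1/6, 0  ,  0,0, 7/18, 2, 2 , 3, 4,5, 6 , 6.19] 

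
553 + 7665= 8218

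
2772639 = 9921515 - 7148876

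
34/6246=17/3123 = 0.01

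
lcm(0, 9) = 0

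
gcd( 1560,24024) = 312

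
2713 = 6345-3632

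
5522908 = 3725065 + 1797843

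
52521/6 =17507/2=8753.50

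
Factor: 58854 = 2^1 * 3^1*17^1*577^1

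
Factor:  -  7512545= - 5^1*383^1*3923^1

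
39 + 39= 78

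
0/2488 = 0 = 0.00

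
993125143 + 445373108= 1438498251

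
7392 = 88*84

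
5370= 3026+2344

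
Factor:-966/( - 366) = 7^1*23^1*61^(  -  1 ) = 161/61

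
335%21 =20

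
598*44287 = 26483626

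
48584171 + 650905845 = 699490016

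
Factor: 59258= 2^1*29629^1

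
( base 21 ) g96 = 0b1110001010011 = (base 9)10846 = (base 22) eld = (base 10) 7251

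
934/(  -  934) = - 1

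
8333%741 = 182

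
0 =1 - 1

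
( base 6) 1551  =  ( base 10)427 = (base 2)110101011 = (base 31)DO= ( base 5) 3202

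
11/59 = 11/59 = 0.19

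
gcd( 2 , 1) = 1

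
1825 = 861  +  964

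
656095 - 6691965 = - 6035870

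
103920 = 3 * 34640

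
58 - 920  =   -862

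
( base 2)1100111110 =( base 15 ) 3A5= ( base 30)RK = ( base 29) si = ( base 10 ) 830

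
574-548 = 26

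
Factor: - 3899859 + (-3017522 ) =  -  6917381 = - 6917381^1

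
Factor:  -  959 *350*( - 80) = 26852000  =  2^5*5^3*7^2*137^1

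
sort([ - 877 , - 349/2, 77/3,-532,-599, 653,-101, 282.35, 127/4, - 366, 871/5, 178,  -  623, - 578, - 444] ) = [ - 877, - 623,  -  599, - 578, - 532, - 444, - 366,-349/2, - 101, 77/3, 127/4, 871/5, 178,  282.35, 653]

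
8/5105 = 8/5105 = 0.00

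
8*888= 7104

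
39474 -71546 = -32072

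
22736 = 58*392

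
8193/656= 8193/656=12.49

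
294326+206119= 500445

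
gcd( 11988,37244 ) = 4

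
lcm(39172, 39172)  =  39172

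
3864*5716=22086624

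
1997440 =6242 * 320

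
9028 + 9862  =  18890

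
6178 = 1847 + 4331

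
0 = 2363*0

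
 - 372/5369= - 372/5369 = - 0.07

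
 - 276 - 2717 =  -  2993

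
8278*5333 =44146574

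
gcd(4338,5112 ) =18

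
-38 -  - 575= 537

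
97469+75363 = 172832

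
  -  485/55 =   -  97/11 =-  8.82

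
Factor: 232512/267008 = 2^( - 2 ) * 3^1*149^( - 1)*173^1 = 519/596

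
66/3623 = 66/3623 = 0.02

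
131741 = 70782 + 60959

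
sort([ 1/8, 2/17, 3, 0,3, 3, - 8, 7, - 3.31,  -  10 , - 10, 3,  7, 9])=[-10, - 10, - 8, - 3.31,0,2/17, 1/8 , 3,3, 3, 3, 7,7, 9]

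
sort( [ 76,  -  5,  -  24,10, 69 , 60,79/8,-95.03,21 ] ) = [-95.03,  -  24,-5, 79/8,10,  21,  60, 69, 76]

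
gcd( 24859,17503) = 1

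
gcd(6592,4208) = 16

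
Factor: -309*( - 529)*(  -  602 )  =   - 98403522 = - 2^1*3^1*7^1 * 23^2*43^1 * 103^1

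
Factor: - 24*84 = -2^5*3^2*7^1 = - 2016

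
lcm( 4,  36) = 36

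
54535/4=13633  +  3/4 =13633.75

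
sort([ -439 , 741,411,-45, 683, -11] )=[ - 439,  -  45, - 11, 411,  683, 741]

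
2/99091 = 2/99091 = 0.00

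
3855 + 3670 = 7525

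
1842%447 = 54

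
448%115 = 103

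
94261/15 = 6284 + 1/15  =  6284.07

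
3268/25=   130 + 18/25  =  130.72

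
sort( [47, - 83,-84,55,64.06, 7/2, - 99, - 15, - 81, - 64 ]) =[ - 99, - 84, - 83, - 81, - 64, - 15,7/2 , 47,55,64.06 ] 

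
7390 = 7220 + 170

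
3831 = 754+3077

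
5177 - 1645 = 3532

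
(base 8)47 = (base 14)2B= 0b100111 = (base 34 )15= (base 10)39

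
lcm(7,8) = 56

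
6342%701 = 33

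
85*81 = 6885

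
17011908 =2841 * 5988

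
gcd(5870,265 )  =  5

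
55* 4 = 220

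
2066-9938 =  - 7872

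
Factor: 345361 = 29^1*11909^1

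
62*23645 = 1465990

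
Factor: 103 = 103^1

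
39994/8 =4999 + 1/4= 4999.25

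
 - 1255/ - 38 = 1255/38 = 33.03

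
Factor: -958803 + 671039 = -2^2*71941^1 = - 287764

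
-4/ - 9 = 4/9 = 0.44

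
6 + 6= 12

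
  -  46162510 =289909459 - 336071969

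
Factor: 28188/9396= 3 =3^1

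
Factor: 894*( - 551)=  - 492594 = - 2^1*3^1*19^1*29^1*149^1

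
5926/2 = 2963=2963.00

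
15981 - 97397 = - 81416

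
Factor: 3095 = 5^1*619^1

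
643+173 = 816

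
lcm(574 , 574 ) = 574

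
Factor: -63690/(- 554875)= 66/575 = 2^1*3^1 *5^( - 2 )* 11^1 *23^( - 1)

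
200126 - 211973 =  - 11847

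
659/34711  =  659/34711 = 0.02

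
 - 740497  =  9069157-9809654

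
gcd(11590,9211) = 61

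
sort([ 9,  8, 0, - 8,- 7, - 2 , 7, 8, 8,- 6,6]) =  [ - 8 , - 7, -6, - 2, 0,6, 7, 8, 8,  8, 9 ] 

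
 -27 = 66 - 93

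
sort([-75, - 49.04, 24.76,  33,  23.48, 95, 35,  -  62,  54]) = [ - 75,-62, - 49.04, 23.48, 24.76,  33,35,54,95] 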